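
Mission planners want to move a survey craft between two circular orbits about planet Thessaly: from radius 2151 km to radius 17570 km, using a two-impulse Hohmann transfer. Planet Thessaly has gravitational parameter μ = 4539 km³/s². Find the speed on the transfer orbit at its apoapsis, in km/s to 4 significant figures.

v = 0.2374 km/s

Semi-major axis of the transfer orbit: a_t = (2151 + 17570)/2 = 9860.5 km.
The apoapsis of the transfer ellipse is at r = 17570 km.
Vis-viva: v = √[μ(2/r − 1/a_t)] = √[4539 × (2/17570 − 1/9860.5)] = 0.2374 km/s.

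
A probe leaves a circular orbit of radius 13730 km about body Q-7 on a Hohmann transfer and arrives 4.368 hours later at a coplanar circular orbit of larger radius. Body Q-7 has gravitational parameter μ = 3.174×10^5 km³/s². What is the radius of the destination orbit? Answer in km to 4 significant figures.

Transfer time t = 4.368 hours = 15724.8 s, and t = π√(a_t³/μ).
So a_t = (μ t²/π²)^(1/3) = (3.174×10^5 × (15724.8)² / π²)^(1/3) = 19960 km.
Since a_t = (r₁ + r₂)/2, r₂ = 2a_t − r₁ = 2×19960 − 13730 = 26190 km.

r₂ = 26190 km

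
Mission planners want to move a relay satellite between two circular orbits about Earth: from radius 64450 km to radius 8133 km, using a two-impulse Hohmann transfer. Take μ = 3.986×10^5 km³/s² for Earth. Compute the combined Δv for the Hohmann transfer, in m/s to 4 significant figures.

Transfer-ellipse semi-major axis a_t = (r₁ + r₂)/2 = (64450 + 8133)/2 = 36291.5 km.
At r₁ the circular-orbit speed is v₁ = √(μ/r₁) = 2.4869 km/s.
On the transfer ellipse at r₁, vis-viva gives v_a = √[μ(2/r₁ − 1/a_t)] = 1.1773 km/s.
First burn Δv₁ = |v_a − v₁| = 1.3096 km/s.
At r₂, v₂ = √(μ/r₂) = 7.00073 km/s.
Transfer-orbit speed at r₂: v_p = √[μ(2/r₂ − 1/a_t)] = 9.32937 km/s.
Second burn Δv₂ = |v₂ − v_p| = 2.3286 km/s.
Δv = Δv₁ + Δv₂ = 1.3096 + 2.3286 = 3.638 km/s.

Δv = 3638 m/s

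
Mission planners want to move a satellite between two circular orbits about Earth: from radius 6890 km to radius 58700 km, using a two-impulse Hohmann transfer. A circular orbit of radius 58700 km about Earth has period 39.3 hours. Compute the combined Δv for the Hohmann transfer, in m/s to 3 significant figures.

Δv = 3980 m/s

From Kepler's third law T² = 4π²r³/μ at r = 58700 km, T = 39.3 hours = 39.3 × 3600 s = 1.4148×10^5 s: μ = 4π²r³/T² = 3.98918×10^5 km³/s².
Semi-major axis of the transfer orbit: a_t = (6890 + 58700)/2 = 32795 km.
Circular speed at r₁: v₁ = √(μ/r₁) = √(3.98918×10^5/6890) = 7.609 km/s.
Transfer-orbit speed at r₁ (v² = μ(2/r − 1/a)): v_p = √[μ(2/r₁ − 1/a_t)] = 10.18 km/s.
First burn Δv₁ = |v_p − v₁| = 2.571 km/s.
At r₂, v₂ = √(μ/r₂) = 2.607 km/s.
Transfer-orbit speed at r₂: v_a = √[μ(2/r₂ − 1/a_t)] = 1.195 km/s.
Second burn Δv₂ = |v₂ − v_a| = 1.412 km/s.
Total Δv = Δv₁ + Δv₂ = 3.983 km/s.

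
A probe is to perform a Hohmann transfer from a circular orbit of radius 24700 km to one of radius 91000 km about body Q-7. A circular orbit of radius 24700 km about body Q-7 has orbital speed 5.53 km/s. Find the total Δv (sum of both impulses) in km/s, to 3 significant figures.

Δv = 2.40 km/s

From the circular-orbit relation v² = μ/r at r = 24700 km: μ = v²r = (5.53)² × 24700 = 7.55348×10^5 km³/s².
The Hohmann ellipse has a_t = (r₁ + r₂)/2 = 57850 km.
At r₁ the circular-orbit speed is v₁ = √(μ/r₁) = 5.5300 km/s.
Transfer-orbit speed at r₁ (v² = μ(2/r − 1/a)): v_p = √[μ(2/r₁ − 1/a_t)] = 6.9358 km/s.
First burn Δv₁ = |v_p − v₁| = 1.4058 km/s.
At r₂, v₂ = √(μ/r₂) = 2.8811 km/s.
Transfer-orbit speed at r₂: v_a = √[μ(2/r₂ − 1/a_t)] = 1.8826 km/s.
Second burn Δv₂ = |v₂ − v_a| = 0.99850 km/s.
Δv = Δv₁ + Δv₂ = 1.4058 + 0.99850 = 2.404 km/s.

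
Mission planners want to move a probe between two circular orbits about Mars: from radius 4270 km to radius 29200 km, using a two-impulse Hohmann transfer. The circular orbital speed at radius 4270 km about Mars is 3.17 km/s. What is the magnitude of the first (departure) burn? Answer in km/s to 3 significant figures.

From the circular-orbit relation v² = μ/r at r = 4270 km: μ = v²r = (3.17)² × 4270 = 42908.8 km³/s².
The Hohmann ellipse has a_t = (r₁ + r₂)/2 = 16735 km.
Circular speed at r = 4270 km: v_c = √(μ/r) = 3.170 km/s.
Transfer-orbit speed at the same r (vis-viva, a = a_t): v_t = √[μ(2/r − 1/a_t)] = 4.187 km/s.
Δv₁ = |v_t − v_c| = |4.187 − 3.170| = 1.017 km/s.

Δv₁ = 1.02 km/s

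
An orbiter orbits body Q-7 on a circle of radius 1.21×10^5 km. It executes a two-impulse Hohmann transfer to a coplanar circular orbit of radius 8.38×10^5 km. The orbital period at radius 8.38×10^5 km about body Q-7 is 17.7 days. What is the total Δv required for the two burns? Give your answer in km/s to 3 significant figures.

Δv = 4.63 km/s

From Kepler's third law T² = 4π²r³/μ at r = 8.38×10^5 km, T = 17.7 days = 17.7 × 86400 s = 1.52928×10^6 s: μ = 4π²r³/T² = 9.93385×10^6 km³/s².
Semi-major axis of the transfer orbit: a_t = (1.210×10^5 + 8.380×10^5)/2 = 4.795×10^5 km.
At r₁ the circular-orbit speed is v₁ = √(μ/r₁) = 9.06079 km/s.
Transfer-orbit speed at r₁ (vis-viva): v_p = √[μ(2/r₁ − 1/a_t)] = 11.9783 km/s.
First burn Δv₁ = |v_p − v₁| = 2.9175 km/s.
Circular speed at r₂: v₂ = √(μ/r₂) = 3.4430 km/s.
Transfer-orbit speed at r₂: v_a = √[μ(2/r₂ − 1/a_t)] = 1.7296 km/s.
Second burn Δv₂ = |v₂ − v_a| = 1.7134 km/s.
Δv = Δv₁ + Δv₂ = 2.9175 + 1.7134 = 4.631 km/s.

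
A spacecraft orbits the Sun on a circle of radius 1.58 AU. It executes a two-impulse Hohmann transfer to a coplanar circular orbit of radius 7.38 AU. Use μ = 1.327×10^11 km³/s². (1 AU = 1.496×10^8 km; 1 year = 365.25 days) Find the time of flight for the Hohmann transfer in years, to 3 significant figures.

t = 4.74 years

In km: r₁ = 1.58 × 1.496×10^8 = 2.36368×10^8 km; r₂ = 7.38 × 1.496×10^8 = 1.104048×10^9 km.
Semi-major axis of the transfer orbit: a_t = (2.36368×10^8 + 1.104048×10^9)/2 = 6.70208×10^8 km.
Half the transfer-orbit period gives t = π√(a_t³/μ) = 1.496×10^8 s.
Converting: 1.496×10^8 s ÷ 3.15576×10^7 s/year (365.25 × 86400) = 4.74 years.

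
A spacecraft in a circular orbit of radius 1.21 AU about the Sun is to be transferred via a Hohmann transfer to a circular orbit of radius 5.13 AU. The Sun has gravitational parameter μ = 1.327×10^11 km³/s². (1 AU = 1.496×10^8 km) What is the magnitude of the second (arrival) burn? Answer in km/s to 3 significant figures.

In km: r₁ = 1.21 × 1.496×10^8 = 1.81016×10^8 km; r₂ = 5.13 × 1.496×10^8 = 7.67448×10^8 km.
Semi-major axis of the transfer orbit: a_t = (1.81016×10^8 + 7.67448×10^8)/2 = 4.74232×10^8 km.
On the circular orbit at r = 7.67448×10^8 km, v_c = √(μ/r) = 13.14955 km/s.
Transfer-orbit speed at the same r (vis-viva, a = a_t): v_t = √[μ(2/r − 1/a_t)] = 8.124077 km/s.
Δv₂ = |v_t − v_c| = |8.124077 − 13.14955| = 5.025 km/s.

Δv₂ = 5.03 km/s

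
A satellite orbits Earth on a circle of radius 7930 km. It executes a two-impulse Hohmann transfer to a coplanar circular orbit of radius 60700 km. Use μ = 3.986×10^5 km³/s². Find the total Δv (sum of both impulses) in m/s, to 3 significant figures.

Transfer-ellipse semi-major axis a_t = (r₁ + r₂)/2 = (7930 + 60700)/2 = 34315 km.
Circular speed at r₁: v₁ = √(μ/r₁) = √(3.986×10^5/7930) = 7.0898 km/s.
Transfer-orbit speed at r₁ (v² = μ(2/r − 1/a)): v_p = √[μ(2/r₁ − 1/a_t)] = 9.4294 km/s.
First burn Δv₁ = |v_p − v₁| = 2.3396 km/s.
Circular speed at r₂: v₂ = √(μ/r₂) = 2.5626 km/s.
Transfer-orbit speed at r₂: v_a = √[μ(2/r₂ − 1/a_t)] = 1.2319 km/s.
Second burn Δv₂ = |v₂ − v_a| = 1.3307 km/s.
Δv = Δv₁ + Δv₂ = 2.3396 + 1.3307 = 3.670 km/s.

Δv = 3670 m/s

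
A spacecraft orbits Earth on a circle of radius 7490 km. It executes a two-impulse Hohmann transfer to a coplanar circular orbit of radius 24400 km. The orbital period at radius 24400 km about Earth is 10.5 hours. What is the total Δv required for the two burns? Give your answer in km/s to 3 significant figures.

Δv = 3.01 km/s

From Kepler's third law T² = 4π²r³/μ at r = 24400 km, T = 10.5 hours = 10.5 × 3600 s = 37800 s: μ = 4π²r³/T² = 4.01371×10^5 km³/s².
The Hohmann ellipse has a_t = (r₁ + r₂)/2 = 15945 km.
At r₁ the circular-orbit speed is v₁ = √(μ/r₁) = 7.3204 km/s.
Transfer-orbit speed at r₁ (vis-viva): v_p = √[μ(2/r₁ − 1/a_t)] = 9.0555 km/s.
First burn Δv₁ = |v_p − v₁| = 1.735 km/s.
Circular speed at r₂: v₂ = √(μ/r₂) = 4.056 km/s.
Transfer-orbit speed at r₂: v_a = √[μ(2/r₂ − 1/a_t)] = 2.780 km/s.
Second burn Δv₂ = |v₂ − v_a| = 1.276 km/s.
Δv = Δv₁ + Δv₂ = 1.735 + 1.276 = 3.011 km/s.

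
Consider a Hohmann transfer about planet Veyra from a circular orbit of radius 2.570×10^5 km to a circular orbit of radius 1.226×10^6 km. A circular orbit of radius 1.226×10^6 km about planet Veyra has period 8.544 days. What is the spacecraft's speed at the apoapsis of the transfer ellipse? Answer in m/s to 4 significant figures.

v = 6143 m/s

From Kepler's third law T² = 4π²r³/μ at r = 1.226×10^6 km, T = 8.544 days = 8.544 × 86400 s = 7.382016×10^5 s: μ = 4π²r³/T² = 1.33500×10^8 km³/s².
Semi-major axis of the transfer orbit: a_t = (2.570×10^5 + 1.226×10^6)/2 = 7.415×10^5 km.
The apoapsis of the transfer ellipse is at r = 1.226×10^6 km.
Vis-viva: v = √[μ(2/r − 1/a_t)] = √[1.33500×10^8 × (2/1.226×10^6 − 1/7.415×10^5)] = 6.143 km/s.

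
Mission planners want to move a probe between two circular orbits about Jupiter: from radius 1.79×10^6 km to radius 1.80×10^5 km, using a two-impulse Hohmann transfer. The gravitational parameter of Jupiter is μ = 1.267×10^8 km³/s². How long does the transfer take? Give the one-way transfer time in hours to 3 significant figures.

t = 75.8 hours

Transfer-ellipse semi-major axis a_t = (r₁ + r₂)/2 = (1.790×10^6 + 1.800×10^5)/2 = 9.850×10^5 km.
Half the transfer-orbit period gives t = π√(a_t³/μ) = 2.728×10^5 s.
Converting: 2.728×10^5 s ÷ 3600 s/hour = 75.8 hours.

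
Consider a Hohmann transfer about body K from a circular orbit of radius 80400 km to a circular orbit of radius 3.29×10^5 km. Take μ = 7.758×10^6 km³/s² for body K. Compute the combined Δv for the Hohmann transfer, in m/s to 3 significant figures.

Δv = 4440 m/s

Transfer-ellipse semi-major axis a_t = (r₁ + r₂)/2 = (80400 + 3.290×10^5)/2 = 2.047×10^5 km.
Circular speed at r₁: v₁ = √(μ/r₁) = √(7.758×10^6/80400) = 9.8231 km/s.
Transfer-orbit speed at r₁ (vis-viva equation): v_p = √[μ(2/r₁ − 1/a_t)] = 12.453 km/s.
First burn Δv₁ = |v_p − v₁| = 2.630 km/s.
At r₂, v₂ = √(μ/r₂) = 4.856 km/s.
Transfer-orbit speed at r₂: v_a = √[μ(2/r₂ − 1/a_t)] = 3.043 km/s.
Second burn Δv₂ = |v₂ − v_a| = 1.813 km/s.
Δv = Δv₁ + Δv₂ = 2.630 + 1.813 = 4.443 km/s.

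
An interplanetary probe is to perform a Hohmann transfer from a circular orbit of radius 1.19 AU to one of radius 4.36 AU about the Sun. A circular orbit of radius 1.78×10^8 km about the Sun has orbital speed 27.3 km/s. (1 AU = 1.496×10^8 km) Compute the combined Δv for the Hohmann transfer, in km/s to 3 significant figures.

From the circular-orbit relation v² = μ/r at r = 1.78×10^8 km: μ = v²r = (27.3)² × 1.78×10^8 = 1.32662×10^11 km³/s².
In km: r₁ = 1.19 × 1.496×10^8 = 1.78024×10^8 km; r₂ = 4.36 × 1.496×10^8 = 6.52256×10^8 km.
Transfer-ellipse semi-major axis a_t = (r₁ + r₂)/2 = (1.78024×10^8 + 6.52256×10^8)/2 = 4.1514×10^8 km.
Circular speed at r₁: v₁ = √(μ/r₁) = √(1.32662×10^11/1.78024×10^8) = 27.298 km/s.
Transfer-orbit speed at r₁ (vis-viva): v_p = √[μ(2/r₁ − 1/a_t)] = 34.217 km/s.
First burn Δv₁ = |v_p − v₁| = 6.919 km/s.
Circular speed at r₂: v₂ = √(μ/r₂) = 14.261 km/s.
Transfer-orbit speed at r₂: v_a = √[μ(2/r₂ − 1/a_t)] = 9.3391 km/s.
Second burn Δv₂ = |v₂ − v_a| = 4.922 km/s.
Δv = Δv₁ + Δv₂ = 6.919 + 4.922 = 11.84 km/s.

Δv = 11.8 km/s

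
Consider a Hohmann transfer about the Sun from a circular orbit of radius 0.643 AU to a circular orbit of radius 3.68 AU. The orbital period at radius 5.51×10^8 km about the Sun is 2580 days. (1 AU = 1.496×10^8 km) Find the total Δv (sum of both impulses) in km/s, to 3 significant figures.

Δv = 18.4 km/s

From Kepler's third law T² = 4π²r³/μ at r = 5.51×10^8 km, T = 2580 days = 2580 × 86400 s = 2.22912×10^8 s: μ = 4π²r³/T² = 1.32907×10^11 km³/s².
In km: r₁ = 0.643 × 1.496×10^8 = 9.61928×10^7 km; r₂ = 3.68 × 1.496×10^8 = 5.50528×10^8 km.
Semi-major axis of the transfer orbit: a_t = (9.61928×10^7 + 5.50528×10^8)/2 = 3.233604×10^8 km.
Circular speed at r₁: v₁ = √(μ/r₁) = √(1.32907×10^11/9.61928×10^7) = 37.17 km/s.
Transfer-orbit speed at r₁ (v² = μ(2/r − 1/a)): v_p = √[μ(2/r₁ − 1/a_t)] = 48.50 km/s.
First burn Δv₁ = |v_p − v₁| = 11.33 km/s.
Circular speed at r₂: v₂ = √(μ/r₂) = 15.5376 km/s.
Transfer-orbit speed at r₂: v_a = √[μ(2/r₂ − 1/a_t)] = 8.47446 km/s.
Second burn Δv₂ = |v₂ − v_a| = 7.063 km/s.
Δv = Δv₁ + Δv₂ = 11.33 + 7.063 = 18.39 km/s.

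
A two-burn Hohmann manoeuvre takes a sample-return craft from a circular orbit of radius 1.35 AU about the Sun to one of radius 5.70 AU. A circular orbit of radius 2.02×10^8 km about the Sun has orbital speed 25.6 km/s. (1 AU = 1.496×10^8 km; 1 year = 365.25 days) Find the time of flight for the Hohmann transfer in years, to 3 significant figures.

t = 3.31 years

From the circular-orbit relation v² = μ/r at r = 2.02×10^8 km: μ = v²r = (25.6)² × 2.02×10^8 = 1.32383×10^11 km³/s².
In km: r₁ = 1.35 × 1.496×10^8 = 2.0196×10^8 km; r₂ = 5.70 × 1.496×10^8 = 8.5272×10^8 km.
Transfer-ellipse semi-major axis a_t = (r₁ + r₂)/2 = (2.0196×10^8 + 8.5272×10^8)/2 = 5.2734×10^8 km.
Half the transfer-orbit period gives t = π√(a_t³/μ) = 1.046×10^8 s.
Converting: 1.046×10^8 s ÷ 3.15576×10^7 s/year (365.25 × 86400) = 3.31 years.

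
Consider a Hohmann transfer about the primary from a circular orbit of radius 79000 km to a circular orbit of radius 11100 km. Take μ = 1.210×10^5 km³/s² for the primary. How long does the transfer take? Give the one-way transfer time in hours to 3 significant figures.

t = 24.0 hours

Semi-major axis of the transfer orbit: a_t = (79000 + 11100)/2 = 45050 km.
Half the transfer-orbit period gives t = π√(a_t³/μ) = 86360 s.
Converting: 86360 s ÷ 3600 s/hour = 24.0 hours.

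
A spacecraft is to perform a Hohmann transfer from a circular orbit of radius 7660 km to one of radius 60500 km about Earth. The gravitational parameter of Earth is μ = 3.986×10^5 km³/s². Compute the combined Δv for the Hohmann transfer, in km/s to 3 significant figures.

Δv = 3.75 km/s

Transfer-ellipse semi-major axis a_t = (r₁ + r₂)/2 = (7660 + 60500)/2 = 34080 km.
Circular speed at r₁: v₁ = √(μ/r₁) = √(3.986×10^5/7660) = 7.2136 km/s.
On the transfer ellipse at r₁, v² = μ(2/r − 1/a) gives v_p = √[μ(2/r₁ − 1/a_t)] = 9.6113 km/s.
First burn Δv₁ = |v_p − v₁| = 2.398 km/s.
At r₂, v₂ = √(μ/r₂) = 2.567 km/s.
Transfer-orbit speed at r₂: v_a = √[μ(2/r₂ − 1/a_t)] = 1.217 km/s.
Second burn Δv₂ = |v₂ − v_a| = 1.350 km/s.
Δv = Δv₁ + Δv₂ = 2.398 + 1.350 = 3.748 km/s.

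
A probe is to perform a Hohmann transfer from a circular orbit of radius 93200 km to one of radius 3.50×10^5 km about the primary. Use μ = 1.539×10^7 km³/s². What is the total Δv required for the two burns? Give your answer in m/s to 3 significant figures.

Δv = 5630 m/s

The Hohmann ellipse has a_t = (r₁ + r₂)/2 = 2.216×10^5 km.
Circular speed at r₁: v₁ = √(μ/r₁) = √(1.539×10^7/93200) = 12.8502 km/s.
On the transfer ellipse at r₁, vis-viva equation gives v_p = √[μ(2/r₁ − 1/a_t)] = 16.1496 km/s.
First burn Δv₁ = |v_p − v₁| = 3.299 km/s.
At r₂, v₂ = √(μ/r₂) = 6.631 km/s.
Transfer-orbit speed at r₂: v_a = √[μ(2/r₂ − 1/a_t)] = 4.300 km/s.
Second burn Δv₂ = |v₂ − v_a| = 2.331 km/s.
Δv = Δv₁ + Δv₂ = 3.299 + 2.331 = 5.630 km/s.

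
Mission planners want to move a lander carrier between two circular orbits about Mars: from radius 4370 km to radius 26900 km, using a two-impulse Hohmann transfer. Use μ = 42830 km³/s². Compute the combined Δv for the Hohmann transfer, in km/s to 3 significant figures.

Δv = 1.57 km/s

Semi-major axis of the transfer orbit: a_t = (4370 + 26900)/2 = 15635 km.
At r₁ the circular-orbit speed is v₁ = √(μ/r₁) = 3.13064 km/s.
On the transfer ellipse at r₁, vis-viva equation gives v_p = √[μ(2/r₁ − 1/a_t)] = 4.10639 km/s.
First burn Δv₁ = |v_p − v₁| = 0.97575 km/s.
At r₂, v₂ = √(μ/r₂) = 1.26182 km/s.
Transfer-orbit speed at r₂: v_a = √[μ(2/r₂ − 1/a_t)] = 0.667098 km/s.
Second burn Δv₂ = |v₂ − v_a| = 0.59472 km/s.
Δv = Δv₁ + Δv₂ = 0.97575 + 0.59472 = 1.570 km/s.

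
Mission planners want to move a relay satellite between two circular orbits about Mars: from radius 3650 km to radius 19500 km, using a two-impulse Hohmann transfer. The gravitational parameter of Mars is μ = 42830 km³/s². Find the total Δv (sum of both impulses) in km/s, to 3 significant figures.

Δv = 1.67 km/s

The Hohmann ellipse has a_t = (r₁ + r₂)/2 = 11575 km.
At r₁ the circular-orbit speed is v₁ = √(μ/r₁) = 3.42553 km/s.
On the transfer ellipse at r₁, vis-viva gives v_p = √[μ(2/r₁ − 1/a_t)] = 4.44615 km/s.
First burn Δv₁ = |v_p − v₁| = 1.0206 km/s.
Circular speed at r₂: v₂ = √(μ/r₂) = 1.482 km/s.
Transfer-orbit speed at r₂: v_a = √[μ(2/r₂ − 1/a_t)] = 0.8322 km/s.
Second burn Δv₂ = |v₂ − v_a| = 0.64980 km/s.
Total Δv = Δv₁ + Δv₂ = 1.670 km/s.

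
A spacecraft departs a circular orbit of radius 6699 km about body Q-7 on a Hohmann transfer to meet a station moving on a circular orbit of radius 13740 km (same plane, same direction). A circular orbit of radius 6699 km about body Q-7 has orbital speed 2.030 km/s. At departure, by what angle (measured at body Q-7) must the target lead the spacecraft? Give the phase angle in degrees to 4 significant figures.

φ = 64.54°

From the circular-orbit relation v² = μ/r at r = 6699 km: μ = v²r = (2.030)² × 6699 = 27605.9 km³/s².
The Hohmann ellipse has a_t = (r₁ + r₂)/2 = 10219.5 km.
Transfer time t = π√(a_t³/μ) = 19534.1 s.
The target's mean motion on its circular orbit is ω₂ = √(μ/r₂³) = 1.03162×10^-4 rad/s.
Angle swept by the target during transfer: ω₂·t = 2.0152 rad = 115.46°.
The spacecraft traverses 180° on the transfer ellipse, so the target must lead by 180° − 115.46° = 64.54°.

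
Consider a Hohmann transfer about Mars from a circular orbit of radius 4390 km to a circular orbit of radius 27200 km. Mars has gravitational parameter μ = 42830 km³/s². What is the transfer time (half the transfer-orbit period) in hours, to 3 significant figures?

Transfer-ellipse semi-major axis a_t = (r₁ + r₂)/2 = (4390 + 27200)/2 = 15795 km.
By Kepler's third law the transfer-orbit period is T = 2π√(a_t³/μ), so t = T/2 = 30130 s.
Converting: 30130 s ÷ 3600 s/hour = 8.37 hours.

t = 8.37 hours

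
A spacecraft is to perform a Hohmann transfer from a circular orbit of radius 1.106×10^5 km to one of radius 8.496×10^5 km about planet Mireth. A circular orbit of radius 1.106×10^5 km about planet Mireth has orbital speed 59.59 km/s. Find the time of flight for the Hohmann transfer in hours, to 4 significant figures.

t = 14.65 hours

From the circular-orbit relation v² = μ/r at r = 1.106×10^5 km: μ = v²r = (59.59)² × 1.106×10^5 = 3.92737×10^8 km³/s².
Transfer-ellipse semi-major axis a_t = (r₁ + r₂)/2 = (1.106×10^5 + 8.496×10^5)/2 = 4.801×10^5 km.
Half the transfer-orbit period gives t = π√(a_t³/μ) = 52730 s.
Converting: 52730 s ÷ 3600 s/hour = 14.65 hours.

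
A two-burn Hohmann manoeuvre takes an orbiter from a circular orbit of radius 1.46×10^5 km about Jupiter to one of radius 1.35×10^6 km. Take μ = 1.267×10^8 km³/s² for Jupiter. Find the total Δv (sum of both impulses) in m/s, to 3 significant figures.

Semi-major axis of the transfer orbit: a_t = (1.460×10^5 + 1.350×10^6)/2 = 7.480×10^5 km.
At r₁ the circular-orbit speed is v₁ = √(μ/r₁) = 29.459 km/s.
Transfer-orbit speed at r₁ (v² = μ(2/r − 1/a)): v_p = √[μ(2/r₁ − 1/a_t)] = 39.576 km/s.
First burn Δv₁ = |v_p − v₁| = 10.117 km/s.
Circular speed at r₂: v₂ = √(μ/r₂) = 9.6877 km/s.
Transfer-orbit speed at r₂: v_a = √[μ(2/r₂ − 1/a_t)] = 4.2800 km/s.
Second burn Δv₂ = |v₂ − v_a| = 5.4077 km/s.
Δv = Δv₁ + Δv₂ = 10.117 + 5.4077 = 15.52 km/s.

Δv = 15500 m/s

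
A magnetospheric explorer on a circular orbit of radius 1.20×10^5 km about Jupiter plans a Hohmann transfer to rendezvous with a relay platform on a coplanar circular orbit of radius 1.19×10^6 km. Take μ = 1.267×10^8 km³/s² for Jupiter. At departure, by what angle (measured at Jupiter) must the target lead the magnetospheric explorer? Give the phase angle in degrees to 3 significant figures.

φ = 106°

The Hohmann ellipse has a_t = (r₁ + r₂)/2 = 6.550×10^5 km.
The half-period of the transfer ellipse is t = π√(a_t³/μ) = 1.4795×10^5 s.
Target angular speed ω₂ = √(μ/r₂³) = 8.6710×10^-6 rad/s.
Angle swept by the target during transfer: ω₂·t = 1.2829 rad = 73.505°.
Arrival is 180° from departure on the ellipse, so φ = 180° − 73.505° = 106°.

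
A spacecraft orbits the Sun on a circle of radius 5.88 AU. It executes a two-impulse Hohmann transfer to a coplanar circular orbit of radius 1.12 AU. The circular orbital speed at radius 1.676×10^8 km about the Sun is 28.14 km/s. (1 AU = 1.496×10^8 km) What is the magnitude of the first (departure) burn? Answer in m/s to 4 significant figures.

From the circular-orbit relation v² = μ/r at r = 1.676×10^8 km: μ = v²r = (28.14)² × 1.676×10^8 = 1.32716×10^11 km³/s².
In km: r₁ = 5.88 × 1.496×10^8 = 8.79648×10^8 km; r₂ = 1.12 × 1.496×10^8 = 1.67552×10^8 km.
The Hohmann ellipse has a_t = (r₁ + r₂)/2 = 5.236×10^8 km.
On the circular orbit at r = 8.79648×10^8 km, v_c = √(μ/r) = 12.283 km/s.
Transfer-orbit speed at the same r (vis-viva, a = a_t): v_t = √[μ(2/r − 1/a_t)] = 6.9483 km/s.
Δv₁ = |v_t − v_c| = |6.9483 − 12.283| = 5.335 km/s.

Δv₁ = 5335 m/s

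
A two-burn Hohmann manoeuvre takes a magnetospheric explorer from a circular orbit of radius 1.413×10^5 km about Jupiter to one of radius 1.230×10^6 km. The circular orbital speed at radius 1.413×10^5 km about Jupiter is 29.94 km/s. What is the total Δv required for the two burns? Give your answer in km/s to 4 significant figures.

From the circular-orbit relation v² = μ/r at r = 1.413×10^5 km: μ = v²r = (29.94)² × 1.413×10^5 = 1.26662×10^8 km³/s².
The Hohmann ellipse has a_t = (r₁ + r₂)/2 = 6.8565×10^5 km.
At r₁ the circular-orbit speed is v₁ = √(μ/r₁) = 29.94 km/s.
Transfer-orbit speed at r₁ (vis-viva): v_p = √[μ(2/r₁ − 1/a_t)] = 40.10 km/s.
First burn Δv₁ = |v_p − v₁| = 10.16 km/s.
At r₂, v₂ = √(μ/r₂) = 10.148 km/s.
Transfer-orbit speed at r₂: v_a = √[μ(2/r₂ − 1/a_t)] = 4.6067 km/s.
Second burn Δv₂ = |v₂ − v_a| = 5.541 km/s.
Total Δv = Δv₁ + Δv₂ = 15.70 km/s.

Δv = 15.70 km/s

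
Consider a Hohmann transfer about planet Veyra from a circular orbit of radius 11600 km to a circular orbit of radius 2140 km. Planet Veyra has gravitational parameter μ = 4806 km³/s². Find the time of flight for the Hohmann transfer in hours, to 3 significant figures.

The Hohmann ellipse has a_t = (r₁ + r₂)/2 = 6870 km.
By Kepler's third law the transfer-orbit period is T = 2π√(a_t³/μ), so t = T/2 = 25800 s.
Converting: 25800 s ÷ 3600 s/hour = 7.17 hours.

t = 7.17 hours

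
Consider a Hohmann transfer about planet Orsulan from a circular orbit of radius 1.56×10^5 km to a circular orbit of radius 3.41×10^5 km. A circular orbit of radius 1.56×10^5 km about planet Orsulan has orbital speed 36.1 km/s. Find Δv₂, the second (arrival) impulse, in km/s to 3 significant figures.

From the circular-orbit relation v² = μ/r at r = 1.56×10^5 km: μ = v²r = (36.1)² × 1.56×10^5 = 2.03301×10^8 km³/s².
Semi-major axis of the transfer orbit: a_t = (1.560×10^5 + 3.410×10^5)/2 = 2.485×10^5 km.
On the circular orbit at r = 3.410×10^5 km, v_c = √(μ/r) = 24.417 km/s.
Vis-viva on the transfer ellipse at r = 3.410×10^5 km gives v_t = √[μ(2/r − 1/a_t)] = 19.346 km/s.
Δv₂ = |v_t − v_c| = |19.346 − 24.417| = 5.071 km/s.

Δv₂ = 5.07 km/s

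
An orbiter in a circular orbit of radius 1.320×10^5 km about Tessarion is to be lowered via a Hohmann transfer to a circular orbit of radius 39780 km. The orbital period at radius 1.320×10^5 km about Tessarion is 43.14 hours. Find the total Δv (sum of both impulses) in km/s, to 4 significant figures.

Δv = 4.038 km/s

From Kepler's third law T² = 4π²r³/μ at r = 1.320×10^5 km, T = 43.14 hours = 43.14 × 3600 s = 1.55304×10^5 s: μ = 4π²r³/T² = 3.76458×10^6 km³/s².
Semi-major axis of the transfer orbit: a_t = (1.320×10^5 + 39780)/2 = 85890 km.
At r₁ the circular-orbit speed is v₁ = √(μ/r₁) = 5.340 km/s.
On the transfer ellipse at r₁, vis-viva gives v_a = √[μ(2/r₁ − 1/a_t)] = 3.634 km/s.
First burn Δv₁ = |v_a − v₁| = 1.706 km/s.
Circular speed at r₂: v₂ = √(μ/r₂) = 9.728 km/s.
Transfer-orbit speed at r₂: v_p = √[μ(2/r₂ − 1/a_t)] = 12.06 km/s.
Second burn Δv₂ = |v₂ − v_p| = 2.332 km/s.
Δv = Δv₁ + Δv₂ = 1.706 + 2.332 = 4.038 km/s.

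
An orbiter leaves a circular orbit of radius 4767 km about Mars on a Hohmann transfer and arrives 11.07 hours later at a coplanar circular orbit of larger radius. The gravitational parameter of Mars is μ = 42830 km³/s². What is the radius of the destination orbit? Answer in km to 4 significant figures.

r₂ = 33290 km

Transfer time t = 11.07 hours = 39852 s, and t = π√(a_t³/μ).
So a_t = (μ t²/π²)^(1/3) = (42830 × (39852)² / π²)^(1/3) = 19030 km.
Since a_t = (r₁ + r₂)/2, r₂ = 2a_t − r₁ = 2×19030 − 4767 = 33293 km.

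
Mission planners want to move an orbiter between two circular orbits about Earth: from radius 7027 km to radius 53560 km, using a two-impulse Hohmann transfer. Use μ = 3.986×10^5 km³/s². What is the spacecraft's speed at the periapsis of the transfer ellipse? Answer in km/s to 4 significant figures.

The Hohmann ellipse has a_t = (r₁ + r₂)/2 = 30293.5 km.
The periapsis of the transfer ellipse is at r = 7027 km.
Vis-viva: v = √[μ(2/r − 1/a_t)] = √[3.986×10^5 × (2/7027 − 1/30293.5)] = 10.01 km/s.

v = 10.01 km/s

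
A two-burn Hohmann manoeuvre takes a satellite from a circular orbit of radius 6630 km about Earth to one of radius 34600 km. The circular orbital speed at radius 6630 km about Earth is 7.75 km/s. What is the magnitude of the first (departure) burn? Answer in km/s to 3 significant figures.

From the circular-orbit relation v² = μ/r at r = 6630 km: μ = v²r = (7.75)² × 6630 = 3.98214×10^5 km³/s².
Semi-major axis of the transfer orbit: a_t = (6630 + 34600)/2 = 20615 km.
On the circular orbit at r = 6630 km, v_c = √(μ/r) = 7.750 km/s.
Transfer-orbit speed at the same r (vis-viva, a = a_t): v_t = √[μ(2/r − 1/a_t)] = 10.04 km/s.
Δv₁ = |v_t − v_c| = |10.04 − 7.750| = 2.290 km/s.

Δv₁ = 2.29 km/s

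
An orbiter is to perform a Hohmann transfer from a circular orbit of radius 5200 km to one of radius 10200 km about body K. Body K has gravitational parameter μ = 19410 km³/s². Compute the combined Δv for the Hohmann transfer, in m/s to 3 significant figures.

Transfer-ellipse semi-major axis a_t = (r₁ + r₂)/2 = (5200 + 10200)/2 = 7700 km.
At r₁ the circular-orbit speed is v₁ = √(μ/r₁) = 1.93202 km/s.
On the transfer ellipse at r₁, vis-viva gives v_p = √[μ(2/r₁ − 1/a_t)] = 2.22365 km/s.
First burn Δv₁ = |v_p − v₁| = 0.29163 km/s.
At r₂, v₂ = √(μ/r₂) = 1.37947 km/s.
Transfer-orbit speed at r₂: v_a = √[μ(2/r₂ − 1/a_t)] = 1.13362 km/s.
Second burn Δv₂ = |v₂ − v_a| = 0.24585 km/s.
Δv = Δv₁ + Δv₂ = 0.29163 + 0.24585 = 0.5375 km/s.

Δv = 537 m/s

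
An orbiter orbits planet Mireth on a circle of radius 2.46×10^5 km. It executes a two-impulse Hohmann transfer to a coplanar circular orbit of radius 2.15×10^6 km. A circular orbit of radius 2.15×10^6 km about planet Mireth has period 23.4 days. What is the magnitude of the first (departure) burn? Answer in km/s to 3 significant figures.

Δv₁ = 6.71 km/s

From Kepler's third law T² = 4π²r³/μ at r = 2.15×10^6 km, T = 23.4 days = 23.4 × 86400 s = 2.02176×10^6 s: μ = 4π²r³/T² = 9.59878×10^7 km³/s².
Semi-major axis of the transfer orbit: a_t = (2.460×10^5 + 2.150×10^6)/2 = 1.198×10^6 km.
On the circular orbit at r = 2.460×10^5 km, v_c = √(μ/r) = 19.7533 km/s.
Transfer-orbit speed at the same r (vis-viva, a = a_t): v_t = √[μ(2/r − 1/a_t)] = 26.4625 km/s.
Δv₁ = |v_t − v_c| = |26.4625 − 19.7533| = 6.709 km/s.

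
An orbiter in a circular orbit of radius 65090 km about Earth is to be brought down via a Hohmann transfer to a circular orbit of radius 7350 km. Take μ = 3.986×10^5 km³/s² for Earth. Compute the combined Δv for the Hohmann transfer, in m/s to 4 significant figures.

Semi-major axis of the transfer orbit: a_t = (65090 + 7350)/2 = 36220 km.
Circular speed at r₁: v₁ = √(μ/r₁) = √(3.986×10^5/65090) = 2.475 km/s.
On the transfer ellipse at r₁, vis-viva equation gives v_a = √[μ(2/r₁ − 1/a_t)] = 1.115 km/s.
First burn Δv₁ = |v_a − v₁| = 1.360 km/s.
Circular speed at r₂: v₂ = √(μ/r₂) = 7.364 km/s.
Transfer-orbit speed at r₂: v_p = √[μ(2/r₂ − 1/a_t)] = 9.872 km/s.
Second burn Δv₂ = |v₂ − v_p| = 2.508 km/s.
Total Δv = Δv₁ + Δv₂ = 3.868 km/s.

Δv = 3868 m/s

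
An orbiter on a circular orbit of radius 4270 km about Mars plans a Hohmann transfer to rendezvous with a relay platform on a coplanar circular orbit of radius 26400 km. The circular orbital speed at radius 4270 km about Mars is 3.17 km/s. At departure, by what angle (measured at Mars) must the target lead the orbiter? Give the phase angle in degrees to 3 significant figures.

From the circular-orbit relation v² = μ/r at r = 4270 km: μ = v²r = (3.17)² × 4270 = 42908.8 km³/s².
Semi-major axis of the transfer orbit: a_t = (4270 + 26400)/2 = 15335 km.
The half-period of the transfer ellipse is t = π√(a_t³/μ) = 28800 s.
Target angular speed ω₂ = √(μ/r₂³) = 4.829×10^-5 rad/s.
Angle swept by the target during transfer: ω₂·t = 1.3908 rad = 79.69°.
The orbiter traverses 180° on the transfer ellipse, so the target must lead by 180° − 79.69° = 100°.

φ = 100°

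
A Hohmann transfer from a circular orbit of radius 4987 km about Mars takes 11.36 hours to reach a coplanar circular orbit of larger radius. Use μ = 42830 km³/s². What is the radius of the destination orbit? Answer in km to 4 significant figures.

Transfer time t = 11.36 hours = 40896 s, and t = π√(a_t³/μ).
So a_t = (μ t²/π²)^(1/3) = (42830 × (40896)² / π²)^(1/3) = 19361.4 km.
Since a_t = (r₁ + r₂)/2, r₂ = 2a_t − r₁ = 2×19361.4 − 4987 = 33735.8 km.

r₂ = 33740 km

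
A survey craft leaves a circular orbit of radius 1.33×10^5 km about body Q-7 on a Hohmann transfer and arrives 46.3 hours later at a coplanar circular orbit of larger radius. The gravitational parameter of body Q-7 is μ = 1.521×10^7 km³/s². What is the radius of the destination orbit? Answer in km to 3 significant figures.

Transfer time t = 46.3 hours = 1.6668×10^5 s, and t = π√(a_t³/μ).
So a_t = (μ t²/π²)^(1/3) = (1.521×10^7 × (1.6668×10^5)² / π²)^(1/3) = 3.4984×10^5 km.
Since a_t = (r₁ + r₂)/2, r₂ = 2a_t − r₁ = 2×3.4984×10^5 − 1.330×10^5 = 5.6668×10^5 km.

r₂ = 5.67×10^5 km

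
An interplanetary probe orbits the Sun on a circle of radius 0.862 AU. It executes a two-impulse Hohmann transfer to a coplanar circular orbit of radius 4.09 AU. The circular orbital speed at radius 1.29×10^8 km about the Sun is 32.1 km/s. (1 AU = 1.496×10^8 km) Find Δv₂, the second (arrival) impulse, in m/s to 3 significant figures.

Δv₂ = 6040 m/s

From the circular-orbit relation v² = μ/r at r = 1.29×10^8 km: μ = v²r = (32.1)² × 1.29×10^8 = 1.32923×10^11 km³/s².
In km: r₁ = 0.862 × 1.496×10^8 = 1.289552×10^8 km; r₂ = 4.09 × 1.496×10^8 = 6.11864×10^8 km.
Transfer-ellipse semi-major axis a_t = (r₁ + r₂)/2 = (1.289552×10^8 + 6.11864×10^8)/2 = 3.704096×10^8 km.
Circular speed at r = 6.11864×10^8 km: v_c = √(μ/r) = 14.74 km/s.
Vis-viva on the transfer ellipse at r = 6.11864×10^8 km gives v_t = √[μ(2/r − 1/a_t)] = 8.697 km/s.
Δv₂ = |v_t − v_c| = |8.697 − 14.74| = 6.043 km/s.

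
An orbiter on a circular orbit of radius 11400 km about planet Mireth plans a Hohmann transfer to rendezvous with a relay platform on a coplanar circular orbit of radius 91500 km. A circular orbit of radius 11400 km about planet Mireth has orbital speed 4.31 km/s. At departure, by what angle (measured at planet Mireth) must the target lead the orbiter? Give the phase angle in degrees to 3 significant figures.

From the circular-orbit relation v² = μ/r at r = 11400 km: μ = v²r = (4.31)² × 11400 = 2.11768×10^5 km³/s².
Semi-major axis of the transfer orbit: a_t = (11400 + 91500)/2 = 51450 km.
Transfer time t = π√(a_t³/μ) = 79670.6 s.
Target angular speed ω₂ = √(μ/r₂³) = 1.66264×10^-5 rad/s.
Angle swept by the target during transfer: ω₂·t = 1.32464 rad = 75.90°.
The orbiter traverses 180° on the transfer ellipse, so the target must lead by 180° − 75.90° = 104°.

φ = 104°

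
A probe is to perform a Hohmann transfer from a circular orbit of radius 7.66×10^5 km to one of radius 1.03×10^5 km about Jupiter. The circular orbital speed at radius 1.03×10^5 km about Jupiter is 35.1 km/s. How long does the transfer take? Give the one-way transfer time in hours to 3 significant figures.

t = 22.2 hours

From the circular-orbit relation v² = μ/r at r = 1.03×10^5 km: μ = v²r = (35.1)² × 1.03×10^5 = 1.26897×10^8 km³/s².
Transfer-ellipse semi-major axis a_t = (r₁ + r₂)/2 = (7.660×10^5 + 1.030×10^5)/2 = 4.345×10^5 km.
Transfer time t = π√(a_t³/μ) = π√((4.345×10^5)³ / 1.26897×10^8) = 79870 s.
Converting: 79870 s ÷ 3600 s/hour = 22.2 hours.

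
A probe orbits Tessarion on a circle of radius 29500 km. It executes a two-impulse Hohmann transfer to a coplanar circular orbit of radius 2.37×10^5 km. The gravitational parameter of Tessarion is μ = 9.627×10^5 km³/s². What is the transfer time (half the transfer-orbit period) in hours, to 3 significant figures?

t = 43.3 hours

Semi-major axis of the transfer orbit: a_t = (29500 + 2.370×10^5)/2 = 1.3325×10^5 km.
Half the transfer-orbit period gives t = π√(a_t³/μ) = 1.5574×10^5 s.
Converting: 1.5574×10^5 s ÷ 3600 s/hour = 43.3 hours.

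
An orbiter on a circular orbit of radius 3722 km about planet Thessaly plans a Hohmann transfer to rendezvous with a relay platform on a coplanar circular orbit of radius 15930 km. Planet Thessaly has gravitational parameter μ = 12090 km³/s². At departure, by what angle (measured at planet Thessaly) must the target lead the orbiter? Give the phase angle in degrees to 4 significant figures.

Semi-major axis of the transfer orbit: a_t = (3722 + 15930)/2 = 9826 km.
The half-period of the transfer ellipse is t = π√(a_t³/μ) = 27830 s.
The target's mean motion on its circular orbit is ω₂ = √(μ/r₂³) = 5.469×10^-5 rad/s.
Angle swept by the target during transfer: ω₂·t = 1.522 rad = 87.20°.
The orbiter traverses 180° on the transfer ellipse, so the target must lead by 180° − 87.20° = 92.80°.

φ = 92.80°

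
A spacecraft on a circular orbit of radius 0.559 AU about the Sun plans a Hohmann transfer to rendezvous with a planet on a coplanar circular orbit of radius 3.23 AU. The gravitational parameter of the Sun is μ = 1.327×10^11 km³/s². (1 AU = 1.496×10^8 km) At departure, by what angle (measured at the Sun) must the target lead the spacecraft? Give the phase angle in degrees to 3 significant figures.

φ = 99.1°

In km: r₁ = 0.559 × 1.496×10^8 = 8.36264×10^7 km; r₂ = 3.23 × 1.496×10^8 = 4.83208×10^8 km.
The Hohmann ellipse has a_t = (r₁ + r₂)/2 = 2.834172×10^8 km.
Transfer time t = π√(a_t³/μ) = 4.1148×10^7 s.
The target's mean motion on its circular orbit is ω₂ = √(μ/r₂³) = 3.4295×10^-8 rad/s.
Angle swept by the target during transfer: ω₂·t = 1.4112 rad = 80.86°.
The spacecraft traverses 180° on the transfer ellipse, so the target must lead by 180° − 80.86° = 99.1°.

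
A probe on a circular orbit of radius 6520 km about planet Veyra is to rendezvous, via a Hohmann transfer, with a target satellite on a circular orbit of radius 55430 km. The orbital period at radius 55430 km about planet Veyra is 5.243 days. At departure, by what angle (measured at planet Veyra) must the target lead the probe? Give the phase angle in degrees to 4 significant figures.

From Kepler's third law T² = 4π²r³/μ at r = 55430 km, T = 5.243 days = 5.243 × 86400 s = 4.529952×10^5 s: μ = 4π²r³/T² = 32764.8 km³/s².
Transfer-ellipse semi-major axis a_t = (r₁ + r₂)/2 = (6520 + 55430)/2 = 30975 km.
Transfer time t = π√(a_t³/μ) = 94616 s.
Target angular speed ω₂ = √(μ/r₂³) = 1.3870×10^-5 rad/s.
Angle swept by the target during transfer: ω₂·t = 1.3123 rad = 75.19°.
Arrival is 180° from departure on the ellipse, so φ = 180° − 75.19° = 104.8°.

φ = 104.8°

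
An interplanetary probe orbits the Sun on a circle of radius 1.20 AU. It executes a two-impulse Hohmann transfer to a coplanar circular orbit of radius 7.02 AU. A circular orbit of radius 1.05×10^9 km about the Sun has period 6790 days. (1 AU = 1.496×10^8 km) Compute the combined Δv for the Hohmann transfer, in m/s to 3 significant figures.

From Kepler's third law T² = 4π²r³/μ at r = 1.05×10^9 km, T = 6790 days = 6790 × 86400 s = 5.86656×10^8 s: μ = 4π²r³/T² = 1.32789×10^11 km³/s².
In km: r₁ = 1.20 × 1.496×10^8 = 1.7952×10^8 km; r₂ = 7.02 × 1.496×10^8 = 1.050192×10^9 km.
Transfer-ellipse semi-major axis a_t = (r₁ + r₂)/2 = (1.7952×10^8 + 1.050192×10^9)/2 = 6.14856×10^8 km.
At r₁ the circular-orbit speed is v₁ = √(μ/r₁) = 27.197 km/s.
Transfer-orbit speed at r₁ (vis-viva): v_p = √[μ(2/r₁ − 1/a_t)] = 35.544 km/s.
First burn Δv₁ = |v_p − v₁| = 8.347 km/s.
At r₂, v₂ = √(μ/r₂) = 11.245 km/s.
Transfer-orbit speed at r₂: v_a = √[μ(2/r₂ − 1/a_t)] = 6.0760 km/s.
Second burn Δv₂ = |v₂ − v_a| = 5.169 km/s.
Total Δv = Δv₁ + Δv₂ = 13.52 km/s.

Δv = 13500 m/s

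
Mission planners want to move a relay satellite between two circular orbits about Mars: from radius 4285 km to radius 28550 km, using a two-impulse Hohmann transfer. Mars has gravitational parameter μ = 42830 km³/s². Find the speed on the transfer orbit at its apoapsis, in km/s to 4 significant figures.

Transfer-ellipse semi-major axis a_t = (r₁ + r₂)/2 = (4285 + 28550)/2 = 16417.5 km.
At apoapsis, r = 28550 km.
Vis-viva: v = √[μ(2/r − 1/a_t)] = √[42830 × (2/28550 − 1/16417.5)] = 0.6257 km/s.

v = 0.6257 km/s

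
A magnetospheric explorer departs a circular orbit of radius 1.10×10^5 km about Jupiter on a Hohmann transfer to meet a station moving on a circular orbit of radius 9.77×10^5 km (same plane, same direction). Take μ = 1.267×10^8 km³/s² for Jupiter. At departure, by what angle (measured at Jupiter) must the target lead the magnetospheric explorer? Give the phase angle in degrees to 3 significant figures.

φ = 105°

Semi-major axis of the transfer orbit: a_t = (1.100×10^5 + 9.770×10^5)/2 = 5.435×10^5 km.
The half-period of the transfer ellipse is t = π√(a_t³/μ) = 1.1183×10^5 s.
Target angular speed ω₂ = √(μ/r₂³) = 1.1656×10^-5 rad/s.
Angle swept by the target during transfer: ω₂·t = 1.30349 rad = 74.68°.
Arrival is 180° from departure on the ellipse, so φ = 180° − 74.68° = 105°.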